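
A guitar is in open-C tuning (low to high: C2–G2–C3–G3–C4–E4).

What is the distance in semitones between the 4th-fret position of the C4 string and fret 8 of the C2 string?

20 semitones

C4 at fret 4 → E4 (MIDI 64); C2 at fret 8 → G#2 (MIDI 44).
64 − 44 = 20, so the two pitches are 20 semitones apart, with E4 the higher.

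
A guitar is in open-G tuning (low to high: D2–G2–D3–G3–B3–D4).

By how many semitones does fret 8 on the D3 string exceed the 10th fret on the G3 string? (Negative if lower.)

-7 semitones

D3 at fret 8 → A#3 (MIDI 58); G3 at fret 10 → F4 (MIDI 65).
58 − 65 = -7, so the two pitches are 7 semitones apart.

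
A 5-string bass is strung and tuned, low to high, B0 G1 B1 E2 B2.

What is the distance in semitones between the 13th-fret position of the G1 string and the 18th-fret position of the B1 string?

9 semitones

G1 at fret 13 → G#2 (MIDI 44); B1 at fret 18 → F3 (MIDI 53).
44 − 53 = -9, so the two pitches are 9 semitones apart, with F3 the higher.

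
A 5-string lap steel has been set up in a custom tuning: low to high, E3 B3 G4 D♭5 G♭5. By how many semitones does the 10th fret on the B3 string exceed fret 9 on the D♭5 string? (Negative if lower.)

B3 at fret 10 → A4 (MIDI 69); D♭5 at fret 9 → B♭5 (MIDI 82).
69 − 82 = -13, so the two pitches are 13 semitones apart.

-13 semitones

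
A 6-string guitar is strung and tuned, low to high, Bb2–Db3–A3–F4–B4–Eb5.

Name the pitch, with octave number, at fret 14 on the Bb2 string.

C4

Bb2 is MIDI 46. Adding 14 gives 60, which is C4.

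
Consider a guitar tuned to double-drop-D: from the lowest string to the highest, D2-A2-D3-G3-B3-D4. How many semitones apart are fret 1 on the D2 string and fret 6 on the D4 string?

D2 at fret 1 → D#2 (MIDI 39); D4 at fret 6 → G#4 (MIDI 68).
39 − 68 = -29, so the two pitches are 29 semitones apart, with G#4 the higher.

29 semitones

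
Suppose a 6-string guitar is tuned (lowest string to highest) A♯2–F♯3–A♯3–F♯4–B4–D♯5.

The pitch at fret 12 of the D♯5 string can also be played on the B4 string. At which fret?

16

D♯5 at fret 12 is D♯5 + 12 semitones = D♯6.
The open B4 string is 4 semitones below the open D♯5, so the same pitch on the B4 string lies at fret 12 + 4 = 16.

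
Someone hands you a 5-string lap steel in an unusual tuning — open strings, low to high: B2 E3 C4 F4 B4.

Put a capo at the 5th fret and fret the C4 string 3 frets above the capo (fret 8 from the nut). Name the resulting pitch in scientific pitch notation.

The capo raises the open C4 by 5 semitones to F4; fretting 3 more gives C4 + 5 + 3 = C4 + 8 semitones = G♯4.

G♯4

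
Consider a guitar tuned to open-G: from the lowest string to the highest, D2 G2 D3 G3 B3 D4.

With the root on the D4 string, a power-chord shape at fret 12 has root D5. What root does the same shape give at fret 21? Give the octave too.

B5

Moving from fret 12 to fret 21 shifts the root by 9 semitones.
D5 up 9 semitones is B5.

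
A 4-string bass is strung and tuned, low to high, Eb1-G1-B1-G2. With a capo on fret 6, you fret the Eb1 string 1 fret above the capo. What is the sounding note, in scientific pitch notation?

Bb1

The capo raises the open Eb1 by 6 semitones to A1; fretting 1 more gives Eb1 + 6 + 1 = Eb1 + 7 semitones = Bb1.
(Also written A#.)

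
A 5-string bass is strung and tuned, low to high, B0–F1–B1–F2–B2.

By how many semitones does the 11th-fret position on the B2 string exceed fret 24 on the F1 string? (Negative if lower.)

5 semitones

B2 at fret 11 → A#3 (MIDI 58); F1 at fret 24 → F3 (MIDI 53).
58 − 53 = 5, so the two pitches are 5 semitones apart.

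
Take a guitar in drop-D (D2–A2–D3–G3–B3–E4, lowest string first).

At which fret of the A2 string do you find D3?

D3 is 5 semitones above the open A2 (A–A#–B–C–C#–D), so it sits at fret 5.

5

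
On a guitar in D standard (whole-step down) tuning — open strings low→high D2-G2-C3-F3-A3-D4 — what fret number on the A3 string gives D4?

5

D4 is 5 semitones above the open A3 (A–A#–B–C–C#–D), so it sits at fret 5.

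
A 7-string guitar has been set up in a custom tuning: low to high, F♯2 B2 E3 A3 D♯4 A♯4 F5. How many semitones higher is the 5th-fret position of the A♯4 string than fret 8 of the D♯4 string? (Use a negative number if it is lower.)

4 semitones

A♯4 at fret 5 → D♯5 (MIDI 75); D♯4 at fret 8 → B4 (MIDI 71).
75 − 71 = 4, so the two pitches are 4 semitones apart.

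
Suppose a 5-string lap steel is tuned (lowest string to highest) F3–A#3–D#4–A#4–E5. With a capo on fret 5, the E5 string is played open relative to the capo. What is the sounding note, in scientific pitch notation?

A5

The capo raises the open E5 by 5 semitones to A5; fretting 0 more gives E5 + 5 + 0 = E5 + 5 semitones = A5.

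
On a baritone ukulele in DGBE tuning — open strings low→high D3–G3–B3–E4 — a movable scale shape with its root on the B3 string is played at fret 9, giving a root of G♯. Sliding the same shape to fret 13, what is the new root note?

Moving from fret 9 to fret 13 shifts the root by 4 semitones.
G♯ up 4 semitones is C.

C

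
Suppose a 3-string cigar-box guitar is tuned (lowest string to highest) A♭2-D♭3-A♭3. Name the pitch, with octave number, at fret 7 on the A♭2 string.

E♭3

Each fret is one semitone, so A♭2 + 7 = E♭3.
(Equivalently spelled D♯3.)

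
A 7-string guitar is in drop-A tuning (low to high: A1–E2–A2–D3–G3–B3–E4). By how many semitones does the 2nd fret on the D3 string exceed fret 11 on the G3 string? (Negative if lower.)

D3 at fret 2 → E3 (MIDI 52); G3 at fret 11 → F#4 (MIDI 66).
52 − 66 = -14, so the two pitches are 14 semitones apart.

-14 semitones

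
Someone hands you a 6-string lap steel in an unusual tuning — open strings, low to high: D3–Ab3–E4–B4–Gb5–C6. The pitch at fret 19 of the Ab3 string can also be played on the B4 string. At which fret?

4

Ab3 at fret 19 is Ab3 + 19 semitones = Eb5.
The open B4 string is 15 semitones above the open Ab3, so the same pitch on the B4 string lies at fret 19 − 15 = 4.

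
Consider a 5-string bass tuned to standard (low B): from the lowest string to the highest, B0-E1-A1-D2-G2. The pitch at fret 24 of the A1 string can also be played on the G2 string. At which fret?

A1 at fret 24 is A1 + 24 semitones = A3.
The open G2 string is 10 semitones above the open A1, so the same pitch on the G2 string lies at fret 24 − 10 = 14.

14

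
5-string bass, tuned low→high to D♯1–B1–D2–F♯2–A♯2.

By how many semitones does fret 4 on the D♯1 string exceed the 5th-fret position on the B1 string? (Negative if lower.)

D♯1 at fret 4 → G1 (MIDI 31); B1 at fret 5 → E2 (MIDI 40).
31 − 40 = -9, so the two pitches are 9 semitones apart.

-9 semitones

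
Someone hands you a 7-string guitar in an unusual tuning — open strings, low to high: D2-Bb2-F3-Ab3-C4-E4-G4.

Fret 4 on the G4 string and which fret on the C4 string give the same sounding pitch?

11

G4 at fret 4 is G4 + 4 semitones = B4.
The open C4 string is 7 semitones below the open G4, so the same pitch on the C4 string lies at fret 4 + 7 = 11.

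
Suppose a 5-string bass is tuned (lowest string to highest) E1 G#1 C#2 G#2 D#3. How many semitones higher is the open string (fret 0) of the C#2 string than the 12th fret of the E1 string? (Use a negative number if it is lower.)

-3 semitones

C#2 at fret 0 → C#2 (MIDI 37); E1 at fret 12 → E2 (MIDI 40).
37 − 40 = -3, so the two pitches are 3 semitones apart.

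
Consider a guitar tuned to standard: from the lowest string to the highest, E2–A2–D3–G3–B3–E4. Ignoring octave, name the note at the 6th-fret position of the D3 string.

G#

Each fret is one semitone, so D3 + 6 = G#.
(Equivalently spelled Ab.)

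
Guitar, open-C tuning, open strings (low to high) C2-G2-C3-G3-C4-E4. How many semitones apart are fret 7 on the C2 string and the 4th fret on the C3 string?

9 semitones

C2 at fret 7 → G2 (MIDI 43); C3 at fret 4 → E3 (MIDI 52).
43 − 52 = -9, so the two pitches are 9 semitones apart, with E3 the higher.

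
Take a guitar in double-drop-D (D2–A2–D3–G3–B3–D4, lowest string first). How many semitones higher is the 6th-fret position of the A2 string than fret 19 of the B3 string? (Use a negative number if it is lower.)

A2 at fret 6 → D#3 (MIDI 51); B3 at fret 19 → F#5 (MIDI 78).
51 − 78 = -27, so the two pitches are 27 semitones apart.

-27 semitones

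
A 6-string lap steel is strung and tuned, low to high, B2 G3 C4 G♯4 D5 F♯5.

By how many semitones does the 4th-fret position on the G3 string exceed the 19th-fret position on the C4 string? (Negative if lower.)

-20 semitones

G3 at fret 4 → B3 (MIDI 59); C4 at fret 19 → G5 (MIDI 79).
59 − 79 = -20, so the two pitches are 20 semitones apart.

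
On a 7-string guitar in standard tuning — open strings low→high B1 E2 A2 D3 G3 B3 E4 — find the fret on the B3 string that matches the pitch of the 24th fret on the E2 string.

E2 at fret 24 is E2 + 24 semitones = E4.
The open B3 string is 19 semitones above the open E2, so the same pitch on the B3 string lies at fret 24 − 19 = 5.

5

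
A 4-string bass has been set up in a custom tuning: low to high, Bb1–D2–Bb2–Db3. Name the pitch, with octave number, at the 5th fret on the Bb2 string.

Bb2 is MIDI 46. Adding 5 gives 51, which is Eb3.
(Equivalently spelled D#3.)

Eb3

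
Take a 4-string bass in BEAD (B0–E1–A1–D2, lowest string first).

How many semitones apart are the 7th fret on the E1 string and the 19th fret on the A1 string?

E1 at fret 7 → B1 (MIDI 35); A1 at fret 19 → E3 (MIDI 52).
35 − 52 = -17, so the two pitches are 17 semitones apart, with E3 the higher.

17 semitones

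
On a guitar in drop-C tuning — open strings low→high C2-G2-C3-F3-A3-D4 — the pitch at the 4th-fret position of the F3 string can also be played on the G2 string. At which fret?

F3 at fret 4 is F3 + 4 semitones = A3.
The open G2 string is 10 semitones below the open F3, so the same pitch on the G2 string lies at fret 4 + 10 = 14.

14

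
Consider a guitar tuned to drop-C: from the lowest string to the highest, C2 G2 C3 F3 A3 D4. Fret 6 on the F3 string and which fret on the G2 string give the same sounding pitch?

16

Fret 6 on F3 is MIDI 53 + 6 = 59 (B3). On the G2 string (open MIDI 43), that pitch is 59 − 43 = fret 16.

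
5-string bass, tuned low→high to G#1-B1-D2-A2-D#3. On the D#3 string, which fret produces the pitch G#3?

5

G#3 is 5 semitones above the open D#3 (D#–E–F–F#–G–G#), so it sits at fret 5.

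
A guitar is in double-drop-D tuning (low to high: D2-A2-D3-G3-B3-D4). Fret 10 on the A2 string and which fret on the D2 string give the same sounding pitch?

17

Fret 10 on A2 is MIDI 45 + 10 = 55 (G3). On the D2 string (open MIDI 38), that pitch is 55 − 38 = fret 17.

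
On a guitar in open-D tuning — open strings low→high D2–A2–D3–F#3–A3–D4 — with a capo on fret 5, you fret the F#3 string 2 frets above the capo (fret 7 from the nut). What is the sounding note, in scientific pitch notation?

C#4

The capo raises the open F#3 by 5 semitones to B3; fretting 2 more gives F#3 + 5 + 2 = F#3 + 7 semitones = C#4.
(Also written Db.)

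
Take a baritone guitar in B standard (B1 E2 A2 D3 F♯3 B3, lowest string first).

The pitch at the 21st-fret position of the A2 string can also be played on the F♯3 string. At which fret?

12

A2 at fret 21 is A2 + 21 semitones = F♯4.
The open F♯3 string is 9 semitones above the open A2, so the same pitch on the F♯3 string lies at fret 21 − 9 = 12.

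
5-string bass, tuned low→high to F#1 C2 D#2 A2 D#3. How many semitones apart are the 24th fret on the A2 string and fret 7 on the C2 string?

A2 at fret 24 → A4 (MIDI 69); C2 at fret 7 → G2 (MIDI 43).
69 − 43 = 26, so the two pitches are 26 semitones apart, with A4 the higher.

26 semitones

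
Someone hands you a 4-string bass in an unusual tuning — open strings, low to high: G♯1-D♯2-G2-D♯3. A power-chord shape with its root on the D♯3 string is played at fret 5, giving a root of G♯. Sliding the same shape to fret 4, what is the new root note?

G

Moving from fret 5 to fret 4 shifts the root by -1 semitone.
G♯ down 1 semitone is G.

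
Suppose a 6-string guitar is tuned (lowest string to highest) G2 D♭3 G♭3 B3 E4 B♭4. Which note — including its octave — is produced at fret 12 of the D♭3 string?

D♭3 is MIDI 49. Adding 12 gives 61, which is D♭4.
(Equivalently spelled C♯4.)

D♭4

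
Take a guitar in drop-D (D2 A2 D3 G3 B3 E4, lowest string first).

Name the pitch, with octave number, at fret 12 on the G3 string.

G4

G3 is MIDI 55. Adding 12 gives 67, which is G4.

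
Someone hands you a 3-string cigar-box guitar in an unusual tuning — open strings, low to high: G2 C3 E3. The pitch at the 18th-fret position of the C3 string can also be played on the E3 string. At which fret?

Fret 18 on C3 is MIDI 48 + 18 = 66 (G♭4). On the E3 string (open MIDI 52), that pitch is 66 − 52 = fret 14.

14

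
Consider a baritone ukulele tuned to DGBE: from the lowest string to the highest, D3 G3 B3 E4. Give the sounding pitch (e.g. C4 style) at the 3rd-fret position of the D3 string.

F3

Each fret is one semitone, so D3 + 3 = F3.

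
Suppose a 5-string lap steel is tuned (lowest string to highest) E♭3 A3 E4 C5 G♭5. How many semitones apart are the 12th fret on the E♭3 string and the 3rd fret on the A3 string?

3 semitones

E♭3 at fret 12 → E♭4 (MIDI 63); A3 at fret 3 → C4 (MIDI 60).
63 − 60 = 3, so the two pitches are 3 semitones apart, with E♭4 the higher.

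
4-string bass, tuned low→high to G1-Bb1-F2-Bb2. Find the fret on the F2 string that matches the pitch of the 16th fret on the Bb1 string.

9

Bb1 at fret 16 is Bb1 + 16 semitones = D3.
The open F2 string is 7 semitones above the open Bb1, so the same pitch on the F2 string lies at fret 16 − 7 = 9.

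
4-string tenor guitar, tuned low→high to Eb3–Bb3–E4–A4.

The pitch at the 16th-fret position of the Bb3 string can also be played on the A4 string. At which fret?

Bb3 at fret 16 is Bb3 + 16 semitones = D5.
The open A4 string is 11 semitones above the open Bb3, so the same pitch on the A4 string lies at fret 16 − 11 = 5.

5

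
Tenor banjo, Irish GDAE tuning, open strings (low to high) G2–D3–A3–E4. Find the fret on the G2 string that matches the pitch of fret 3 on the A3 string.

17

A3 at fret 3 is A3 + 3 semitones = C4.
The open G2 string is 14 semitones below the open A3, so the same pitch on the G2 string lies at fret 3 + 14 = 17.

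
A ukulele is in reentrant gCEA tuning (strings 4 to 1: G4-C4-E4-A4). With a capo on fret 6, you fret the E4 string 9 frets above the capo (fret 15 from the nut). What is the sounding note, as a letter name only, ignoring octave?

G

The capo raises the open E4 by 6 semitones to A#4; fretting 9 more gives E4 + 6 + 9 = E4 + 15 semitones, landing on G.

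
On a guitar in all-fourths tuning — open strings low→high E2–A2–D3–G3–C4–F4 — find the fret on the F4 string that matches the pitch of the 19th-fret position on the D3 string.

Fret 19 on D3 is MIDI 50 + 19 = 69 (A4). On the F4 string (open MIDI 65), that pitch is 69 − 65 = fret 4.

4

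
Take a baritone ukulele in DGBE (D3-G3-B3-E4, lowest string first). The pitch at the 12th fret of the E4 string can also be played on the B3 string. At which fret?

17

Fret 12 on E4 is MIDI 64 + 12 = 76 (E5). On the B3 string (open MIDI 59), that pitch is 76 − 59 = fret 17.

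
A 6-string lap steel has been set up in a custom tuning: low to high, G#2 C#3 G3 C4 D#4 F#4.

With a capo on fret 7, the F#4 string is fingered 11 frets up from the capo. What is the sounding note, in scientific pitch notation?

The capo raises the open F#4 by 7 semitones to C#5; fretting 11 more gives F#4 + 7 + 11 = F#4 + 18 semitones = C6.

C6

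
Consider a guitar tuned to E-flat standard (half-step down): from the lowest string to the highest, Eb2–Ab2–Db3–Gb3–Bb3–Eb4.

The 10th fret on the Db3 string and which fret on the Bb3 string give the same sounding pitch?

1

Db3 at fret 10 is Db3 + 10 semitones = B3.
The open Bb3 string is 9 semitones above the open Db3, so the same pitch on the Bb3 string lies at fret 10 − 9 = 1.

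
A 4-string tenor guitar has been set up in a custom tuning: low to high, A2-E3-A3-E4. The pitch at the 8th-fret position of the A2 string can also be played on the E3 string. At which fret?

1

Fret 8 on A2 is MIDI 45 + 8 = 53 (F3). On the E3 string (open MIDI 52), that pitch is 53 − 52 = fret 1.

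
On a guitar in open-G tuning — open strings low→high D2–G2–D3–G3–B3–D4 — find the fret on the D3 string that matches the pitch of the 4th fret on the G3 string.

Fret 4 on G3 is MIDI 55 + 4 = 59 (B3). On the D3 string (open MIDI 50), that pitch is 59 − 50 = fret 9.

9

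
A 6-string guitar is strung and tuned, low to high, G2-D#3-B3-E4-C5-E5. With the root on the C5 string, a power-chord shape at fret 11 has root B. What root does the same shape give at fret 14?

Moving from fret 11 to fret 14 shifts the root by 3 semitones.
B up 3 semitones is D.

D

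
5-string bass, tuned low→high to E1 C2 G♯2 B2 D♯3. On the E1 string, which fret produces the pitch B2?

B2 is 19 semitones above the open E1 (E–F–F#–G–…–A–A#–B), so it sits at fret 19.

19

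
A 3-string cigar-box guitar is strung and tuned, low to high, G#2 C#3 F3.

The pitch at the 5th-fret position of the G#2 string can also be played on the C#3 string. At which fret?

0

Fret 5 on G#2 is MIDI 44 + 5 = 49 (C#3). On the C#3 string (open MIDI 49), that pitch is 49 − 49 = fret 0.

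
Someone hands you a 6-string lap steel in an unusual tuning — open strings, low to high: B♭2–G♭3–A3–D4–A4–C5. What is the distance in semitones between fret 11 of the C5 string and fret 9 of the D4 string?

12 semitones

C5 at fret 11 → B5 (MIDI 83); D4 at fret 9 → B4 (MIDI 71).
83 − 71 = 12, so the two pitches are 12 semitones apart, with B5 the higher.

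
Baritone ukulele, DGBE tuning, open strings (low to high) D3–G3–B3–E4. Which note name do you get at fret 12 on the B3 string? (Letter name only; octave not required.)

The open B3 string plus 12 semitones: B–C–C#–D–…–A–A#–B.

B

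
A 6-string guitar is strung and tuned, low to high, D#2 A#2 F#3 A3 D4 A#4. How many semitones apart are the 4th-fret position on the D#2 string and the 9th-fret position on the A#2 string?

D#2 at fret 4 → G2 (MIDI 43); A#2 at fret 9 → G3 (MIDI 55).
43 − 55 = -12, so the two pitches are 12 semitones apart, with G3 the higher.

12 semitones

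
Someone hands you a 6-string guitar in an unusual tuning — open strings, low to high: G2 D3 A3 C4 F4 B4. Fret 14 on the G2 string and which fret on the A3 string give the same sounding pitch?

G2 at fret 14 is G2 + 14 semitones = A3.
The open A3 string is 14 semitones above the open G2, so the same pitch on the A3 string lies at fret 14 − 14 = 0.

0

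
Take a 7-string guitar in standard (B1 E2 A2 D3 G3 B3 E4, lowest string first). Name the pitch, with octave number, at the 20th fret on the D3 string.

Each fret is one semitone, so D3 + 20 = A♯4.

A♯4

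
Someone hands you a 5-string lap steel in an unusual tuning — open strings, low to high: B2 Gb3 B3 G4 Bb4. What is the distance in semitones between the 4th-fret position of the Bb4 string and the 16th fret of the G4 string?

Bb4 at fret 4 → D5 (MIDI 74); G4 at fret 16 → B5 (MIDI 83).
74 − 83 = -9, so the two pitches are 9 semitones apart, with B5 the higher.

9 semitones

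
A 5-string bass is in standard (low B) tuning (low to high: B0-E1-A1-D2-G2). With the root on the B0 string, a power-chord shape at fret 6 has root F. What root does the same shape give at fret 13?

C

Moving from fret 6 to fret 13 shifts the root by 7 semitones.
F up 7 semitones is C.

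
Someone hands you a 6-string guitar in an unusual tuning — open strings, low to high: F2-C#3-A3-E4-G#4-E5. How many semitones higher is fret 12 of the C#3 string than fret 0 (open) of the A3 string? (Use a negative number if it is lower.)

4 semitones

C#3 at fret 12 → C#4 (MIDI 61); A3 at fret 0 → A3 (MIDI 57).
61 − 57 = 4, so the two pitches are 4 semitones apart.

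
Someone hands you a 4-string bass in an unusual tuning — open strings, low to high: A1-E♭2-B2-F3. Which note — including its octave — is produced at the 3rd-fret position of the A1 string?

C2

The open A1 string plus 3 semitones: A–Bb–B–C.
The walk passes from B into C once, so the octave number goes from 1 to 2.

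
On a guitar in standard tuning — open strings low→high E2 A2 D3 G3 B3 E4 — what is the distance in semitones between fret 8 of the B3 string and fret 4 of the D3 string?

13 semitones

B3 at fret 8 → G4 (MIDI 67); D3 at fret 4 → F#3 (MIDI 54).
67 − 54 = 13, so the two pitches are 13 semitones apart, with G4 the higher.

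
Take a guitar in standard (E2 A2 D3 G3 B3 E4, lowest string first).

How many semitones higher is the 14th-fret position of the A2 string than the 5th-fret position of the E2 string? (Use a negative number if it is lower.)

14 semitones

A2 at fret 14 → B3 (MIDI 59); E2 at fret 5 → A2 (MIDI 45).
59 − 45 = 14, so the two pitches are 14 semitones apart.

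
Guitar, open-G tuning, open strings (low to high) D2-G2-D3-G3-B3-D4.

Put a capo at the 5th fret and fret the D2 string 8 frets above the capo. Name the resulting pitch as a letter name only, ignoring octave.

The capo raises the open D2 by 5 semitones to G2; fretting 8 more gives D2 + 5 + 8 = D2 + 13 semitones, landing on D♯.
(Also written E♭.)

D♯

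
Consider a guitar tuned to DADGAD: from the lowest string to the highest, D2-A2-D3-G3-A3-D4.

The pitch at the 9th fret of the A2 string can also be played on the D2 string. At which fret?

16

A2 at fret 9 is A2 + 9 semitones = F#3.
The open D2 string is 7 semitones below the open A2, so the same pitch on the D2 string lies at fret 9 + 7 = 16.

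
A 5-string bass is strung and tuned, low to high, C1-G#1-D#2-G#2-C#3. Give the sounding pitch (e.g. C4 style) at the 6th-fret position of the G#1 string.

D2

Each fret is one semitone, so G#1 + 6 = D2.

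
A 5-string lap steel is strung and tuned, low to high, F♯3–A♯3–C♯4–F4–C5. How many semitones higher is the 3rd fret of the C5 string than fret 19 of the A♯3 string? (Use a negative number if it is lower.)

-2 semitones

C5 at fret 3 → D♯5 (MIDI 75); A♯3 at fret 19 → F5 (MIDI 77).
75 − 77 = -2, so the two pitches are 2 semitones apart.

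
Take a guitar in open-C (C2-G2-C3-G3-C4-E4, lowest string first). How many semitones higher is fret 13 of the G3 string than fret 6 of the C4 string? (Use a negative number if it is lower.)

2 semitones

G3 at fret 13 → G#4 (MIDI 68); C4 at fret 6 → F#4 (MIDI 66).
68 − 66 = 2, so the two pitches are 2 semitones apart.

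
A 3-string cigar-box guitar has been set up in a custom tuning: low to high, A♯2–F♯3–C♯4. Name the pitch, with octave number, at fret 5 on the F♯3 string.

B3

Each fret is one semitone, so F♯3 + 5 = B3.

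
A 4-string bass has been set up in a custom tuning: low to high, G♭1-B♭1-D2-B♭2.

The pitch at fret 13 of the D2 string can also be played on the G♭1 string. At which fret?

21

Fret 13 on D2 is MIDI 38 + 13 = 51 (E♭3). On the G♭1 string (open MIDI 30), that pitch is 51 − 30 = fret 21.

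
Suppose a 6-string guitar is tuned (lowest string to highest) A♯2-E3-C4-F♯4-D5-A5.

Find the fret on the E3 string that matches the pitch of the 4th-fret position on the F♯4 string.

18

F♯4 at fret 4 is F♯4 + 4 semitones = A♯4.
The open E3 string is 14 semitones below the open F♯4, so the same pitch on the E3 string lies at fret 4 + 14 = 18.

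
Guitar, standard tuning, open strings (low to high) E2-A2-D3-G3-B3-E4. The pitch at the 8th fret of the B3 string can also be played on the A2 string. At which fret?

22

Fret 8 on B3 is MIDI 59 + 8 = 67 (G4). On the A2 string (open MIDI 45), that pitch is 67 − 45 = fret 22.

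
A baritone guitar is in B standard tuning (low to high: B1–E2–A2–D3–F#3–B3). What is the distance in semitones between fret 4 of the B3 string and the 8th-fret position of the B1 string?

20 semitones

B3 at fret 4 → D#4 (MIDI 63); B1 at fret 8 → G2 (MIDI 43).
63 − 43 = 20, so the two pitches are 20 semitones apart, with D#4 the higher.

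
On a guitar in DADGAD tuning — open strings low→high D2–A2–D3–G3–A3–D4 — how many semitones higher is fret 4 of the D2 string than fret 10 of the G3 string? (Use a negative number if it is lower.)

D2 at fret 4 → F♯2 (MIDI 42); G3 at fret 10 → F4 (MIDI 65).
42 − 65 = -23, so the two pitches are 23 semitones apart.

-23 semitones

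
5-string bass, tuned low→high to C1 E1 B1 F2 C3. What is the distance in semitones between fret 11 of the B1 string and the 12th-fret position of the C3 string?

B1 at fret 11 → A#2 (MIDI 46); C3 at fret 12 → C4 (MIDI 60).
46 − 60 = -14, so the two pitches are 14 semitones apart, with C4 the higher.

14 semitones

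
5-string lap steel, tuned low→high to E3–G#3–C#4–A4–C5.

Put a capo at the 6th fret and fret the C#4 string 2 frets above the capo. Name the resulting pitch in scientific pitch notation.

A4

The capo raises the open C#4 by 6 semitones to G4; fretting 2 more gives C#4 + 6 + 2 = C#4 + 8 semitones = A4.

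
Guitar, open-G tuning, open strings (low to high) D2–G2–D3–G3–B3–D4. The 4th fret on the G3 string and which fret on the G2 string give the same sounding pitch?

Fret 4 on G3 is MIDI 55 + 4 = 59 (B3). On the G2 string (open MIDI 43), that pitch is 59 − 43 = fret 16.

16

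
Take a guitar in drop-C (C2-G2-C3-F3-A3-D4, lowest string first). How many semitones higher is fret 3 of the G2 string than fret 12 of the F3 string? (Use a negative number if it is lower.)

G2 at fret 3 → A♯2 (MIDI 46); F3 at fret 12 → F4 (MIDI 65).
46 − 65 = -19, so the two pitches are 19 semitones apart.

-19 semitones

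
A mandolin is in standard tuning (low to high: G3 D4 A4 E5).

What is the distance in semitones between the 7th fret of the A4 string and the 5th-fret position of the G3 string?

A4 at fret 7 → E5 (MIDI 76); G3 at fret 5 → C4 (MIDI 60).
76 − 60 = 16, so the two pitches are 16 semitones apart, with E5 the higher.

16 semitones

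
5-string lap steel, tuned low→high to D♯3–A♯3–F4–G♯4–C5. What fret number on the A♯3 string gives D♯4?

D♯4 is 5 semitones above the open A♯3 (A#–B–C–C#–D–D#), so it sits at fret 5.

5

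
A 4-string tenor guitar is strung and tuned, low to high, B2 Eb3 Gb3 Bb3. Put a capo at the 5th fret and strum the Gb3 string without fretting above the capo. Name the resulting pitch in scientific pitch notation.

B3

The capo raises the open Gb3 by 5 semitones to B3; fretting 0 more gives Gb3 + 5 + 0 = Gb3 + 5 semitones = B3.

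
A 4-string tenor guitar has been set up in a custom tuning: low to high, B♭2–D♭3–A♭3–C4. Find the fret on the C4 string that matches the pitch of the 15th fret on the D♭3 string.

Fret 15 on D♭3 is MIDI 49 + 15 = 64 (E4). On the C4 string (open MIDI 60), that pitch is 64 − 60 = fret 4.

4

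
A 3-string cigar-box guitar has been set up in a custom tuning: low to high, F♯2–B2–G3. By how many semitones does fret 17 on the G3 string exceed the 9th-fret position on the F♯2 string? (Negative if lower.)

G3 at fret 17 → C5 (MIDI 72); F♯2 at fret 9 → D♯3 (MIDI 51).
72 − 51 = 21, so the two pitches are 21 semitones apart.

21 semitones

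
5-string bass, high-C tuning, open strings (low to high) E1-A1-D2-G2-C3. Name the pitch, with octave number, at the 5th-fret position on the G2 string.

C3

G2 is MIDI 43. Adding 5 gives 48, which is C3.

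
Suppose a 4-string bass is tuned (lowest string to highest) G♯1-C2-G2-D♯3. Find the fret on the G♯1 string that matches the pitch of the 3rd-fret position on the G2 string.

G2 at fret 3 is G2 + 3 semitones = A♯2.
The open G♯1 string is 11 semitones below the open G2, so the same pitch on the G♯1 string lies at fret 3 + 11 = 14.

14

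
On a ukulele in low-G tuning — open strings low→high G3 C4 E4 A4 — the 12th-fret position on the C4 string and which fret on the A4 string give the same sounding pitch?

3

Fret 12 on C4 is MIDI 60 + 12 = 72 (C5). On the A4 string (open MIDI 69), that pitch is 72 − 69 = fret 3.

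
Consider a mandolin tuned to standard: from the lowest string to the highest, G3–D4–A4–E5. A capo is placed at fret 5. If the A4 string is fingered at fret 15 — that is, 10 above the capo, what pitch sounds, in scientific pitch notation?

C6

The capo raises the open A4 by 5 semitones to D5; fretting 10 more gives A4 + 5 + 10 = A4 + 15 semitones = C6.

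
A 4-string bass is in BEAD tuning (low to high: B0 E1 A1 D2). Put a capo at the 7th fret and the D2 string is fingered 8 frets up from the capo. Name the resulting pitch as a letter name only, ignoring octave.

F

The capo raises the open D2 by 7 semitones to A2; fretting 8 more gives D2 + 7 + 8 = D2 + 15 semitones, landing on F.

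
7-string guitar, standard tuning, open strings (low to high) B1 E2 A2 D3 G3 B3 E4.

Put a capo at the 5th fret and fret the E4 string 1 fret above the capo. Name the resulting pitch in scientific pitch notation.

A#4

The capo raises the open E4 by 5 semitones to A4; fretting 1 more gives E4 + 5 + 1 = E4 + 6 semitones = A#4.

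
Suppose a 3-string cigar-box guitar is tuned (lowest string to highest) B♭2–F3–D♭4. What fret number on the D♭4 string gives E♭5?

E♭5 is 14 semitones above the open D♭4 (Db–D–Eb–E–…–Db–D–Eb), so it sits at fret 14.

14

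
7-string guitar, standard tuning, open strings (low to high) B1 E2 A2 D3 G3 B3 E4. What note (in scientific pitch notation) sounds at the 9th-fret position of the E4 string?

C#5

The open E4 string plus 9 semitones: E–F–F#–G–G#–A–A#–B–C–C#.
The walk passes from B into C once, so the octave number goes from 4 to 5.
(Equivalently spelled Db5.)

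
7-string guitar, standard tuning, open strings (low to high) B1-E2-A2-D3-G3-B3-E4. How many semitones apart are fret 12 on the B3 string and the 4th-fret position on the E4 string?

B3 at fret 12 → B4 (MIDI 71); E4 at fret 4 → G♯4 (MIDI 68).
71 − 68 = 3, so the two pitches are 3 semitones apart, with B4 the higher.

3 semitones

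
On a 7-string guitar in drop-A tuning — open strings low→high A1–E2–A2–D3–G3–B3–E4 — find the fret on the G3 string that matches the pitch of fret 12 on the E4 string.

E4 at fret 12 is E4 + 12 semitones = E5.
The open G3 string is 9 semitones below the open E4, so the same pitch on the G3 string lies at fret 12 + 9 = 21.

21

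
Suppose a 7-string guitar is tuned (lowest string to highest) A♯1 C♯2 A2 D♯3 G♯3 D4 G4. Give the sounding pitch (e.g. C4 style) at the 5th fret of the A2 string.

D3

The open A2 string plus 5 semitones: A–A#–B–C–C#–D.
The walk passes from B into C once, so the octave number goes from 2 to 3.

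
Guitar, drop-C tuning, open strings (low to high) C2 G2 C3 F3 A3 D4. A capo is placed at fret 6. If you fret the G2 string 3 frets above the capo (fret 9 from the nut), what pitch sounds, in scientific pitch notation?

E3

The capo raises the open G2 by 6 semitones to C♯3; fretting 3 more gives G2 + 6 + 3 = G2 + 9 semitones = E3.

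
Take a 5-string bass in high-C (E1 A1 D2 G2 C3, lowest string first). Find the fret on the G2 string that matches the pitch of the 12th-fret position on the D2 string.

D2 at fret 12 is D2 + 12 semitones = D3.
The open G2 string is 5 semitones above the open D2, so the same pitch on the G2 string lies at fret 12 − 5 = 7.

7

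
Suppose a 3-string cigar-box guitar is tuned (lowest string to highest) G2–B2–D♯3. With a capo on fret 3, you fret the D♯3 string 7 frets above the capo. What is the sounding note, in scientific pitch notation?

C♯4

The capo raises the open D♯3 by 3 semitones to F♯3; fretting 7 more gives D♯3 + 3 + 7 = D♯3 + 10 semitones = C♯4.
(Also written D♭.)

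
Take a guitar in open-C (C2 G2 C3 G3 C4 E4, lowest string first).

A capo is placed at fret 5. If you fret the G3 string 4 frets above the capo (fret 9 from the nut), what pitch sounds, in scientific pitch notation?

E4

The capo raises the open G3 by 5 semitones to C4; fretting 4 more gives G3 + 5 + 4 = G3 + 9 semitones = E4.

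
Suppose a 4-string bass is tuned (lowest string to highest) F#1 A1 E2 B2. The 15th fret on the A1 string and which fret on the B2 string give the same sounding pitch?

1

A1 at fret 15 is A1 + 15 semitones = C3.
The open B2 string is 14 semitones above the open A1, so the same pitch on the B2 string lies at fret 15 − 14 = 1.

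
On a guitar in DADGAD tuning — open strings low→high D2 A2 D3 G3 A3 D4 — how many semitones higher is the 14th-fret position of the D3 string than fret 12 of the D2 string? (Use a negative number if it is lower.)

14 semitones

D3 at fret 14 → E4 (MIDI 64); D2 at fret 12 → D3 (MIDI 50).
64 − 50 = 14, so the two pitches are 14 semitones apart.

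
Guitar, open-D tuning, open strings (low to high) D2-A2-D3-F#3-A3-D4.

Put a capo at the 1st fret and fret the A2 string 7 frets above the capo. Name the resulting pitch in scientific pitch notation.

The capo raises the open A2 by 1 semitone to A#2; fretting 7 more gives A2 + 1 + 7 = A2 + 8 semitones = F3.

F3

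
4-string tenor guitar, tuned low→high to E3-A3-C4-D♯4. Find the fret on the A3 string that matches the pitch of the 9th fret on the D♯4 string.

15

Fret 9 on D♯4 is MIDI 63 + 9 = 72 (C5). On the A3 string (open MIDI 57), that pitch is 72 − 57 = fret 15.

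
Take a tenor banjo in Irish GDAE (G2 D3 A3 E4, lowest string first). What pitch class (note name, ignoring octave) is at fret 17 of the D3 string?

G

The open D3 string plus 17 semitones: D–D#–E–F–…–F–F#–G.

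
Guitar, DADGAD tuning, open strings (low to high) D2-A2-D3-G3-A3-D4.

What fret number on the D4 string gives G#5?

G#5 is 18 semitones above the open D4 (D–D#–E–F–…–F#–G–G#), so it sits at fret 18.

18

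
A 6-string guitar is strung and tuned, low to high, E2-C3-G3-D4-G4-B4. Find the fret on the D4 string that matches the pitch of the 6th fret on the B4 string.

15

B4 at fret 6 is B4 + 6 semitones = F5.
The open D4 string is 9 semitones below the open B4, so the same pitch on the D4 string lies at fret 6 + 9 = 15.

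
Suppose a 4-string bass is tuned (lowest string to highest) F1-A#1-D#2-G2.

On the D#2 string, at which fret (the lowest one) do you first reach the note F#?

3

From D#2, count semitones up the chromatic scale until reaching F#: D#–E–F–F# — 3 steps.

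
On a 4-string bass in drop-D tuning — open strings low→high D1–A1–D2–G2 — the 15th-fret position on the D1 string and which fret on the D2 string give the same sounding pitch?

D1 at fret 15 is D1 + 15 semitones = F2.
The open D2 string is 12 semitones above the open D1, so the same pitch on the D2 string lies at fret 15 − 12 = 3.

3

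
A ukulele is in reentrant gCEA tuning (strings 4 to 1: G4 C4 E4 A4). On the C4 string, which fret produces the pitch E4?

4

E4 is 4 semitones above the open C4 (C–C#–D–D#–E), so it sits at fret 4.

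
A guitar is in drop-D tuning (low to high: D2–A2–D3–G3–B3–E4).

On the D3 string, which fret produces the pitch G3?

G3 is 5 semitones above the open D3 (D–D#–E–F–F#–G), so it sits at fret 5.

5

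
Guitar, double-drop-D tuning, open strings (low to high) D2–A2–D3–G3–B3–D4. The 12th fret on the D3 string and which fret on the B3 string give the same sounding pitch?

Fret 12 on D3 is MIDI 50 + 12 = 62 (D4). On the B3 string (open MIDI 59), that pitch is 62 − 59 = fret 3.

3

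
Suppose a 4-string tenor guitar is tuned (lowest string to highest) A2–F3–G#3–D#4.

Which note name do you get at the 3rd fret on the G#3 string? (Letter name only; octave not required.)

B

The open G#3 string plus 3 semitones: G#–A–A#–B.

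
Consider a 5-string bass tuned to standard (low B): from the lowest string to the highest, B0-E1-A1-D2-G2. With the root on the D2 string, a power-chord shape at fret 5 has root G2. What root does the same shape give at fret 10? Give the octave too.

C3

Moving from fret 5 to fret 10 shifts the root by 5 semitones.
G2 up 5 semitones is C3.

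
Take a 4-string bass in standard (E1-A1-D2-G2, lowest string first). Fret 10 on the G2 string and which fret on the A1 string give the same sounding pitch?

20

Fret 10 on G2 is MIDI 43 + 10 = 53 (F3). On the A1 string (open MIDI 33), that pitch is 53 − 33 = fret 20.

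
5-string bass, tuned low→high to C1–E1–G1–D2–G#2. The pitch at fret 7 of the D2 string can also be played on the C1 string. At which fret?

21

D2 at fret 7 is D2 + 7 semitones = A2.
The open C1 string is 14 semitones below the open D2, so the same pitch on the C1 string lies at fret 7 + 14 = 21.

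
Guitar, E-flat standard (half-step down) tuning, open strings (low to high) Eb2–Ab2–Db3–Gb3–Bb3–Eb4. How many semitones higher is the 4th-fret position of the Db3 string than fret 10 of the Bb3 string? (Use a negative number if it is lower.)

-15 semitones

Db3 at fret 4 → F3 (MIDI 53); Bb3 at fret 10 → Ab4 (MIDI 68).
53 − 68 = -15, so the two pitches are 15 semitones apart.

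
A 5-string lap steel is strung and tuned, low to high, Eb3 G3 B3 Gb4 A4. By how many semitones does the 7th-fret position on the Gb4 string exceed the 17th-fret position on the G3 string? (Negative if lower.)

Gb4 at fret 7 → Db5 (MIDI 73); G3 at fret 17 → C5 (MIDI 72).
73 − 72 = 1, so the two pitches are 1 semitone apart.

1 semitone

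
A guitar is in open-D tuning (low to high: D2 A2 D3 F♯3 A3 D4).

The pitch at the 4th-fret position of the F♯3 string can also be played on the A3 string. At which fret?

1

F♯3 at fret 4 is F♯3 + 4 semitones = A♯3.
The open A3 string is 3 semitones above the open F♯3, so the same pitch on the A3 string lies at fret 4 − 3 = 1.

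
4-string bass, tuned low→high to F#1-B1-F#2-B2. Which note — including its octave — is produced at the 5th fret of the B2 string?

E3

B2 is MIDI 47. Adding 5 gives 52, which is E3.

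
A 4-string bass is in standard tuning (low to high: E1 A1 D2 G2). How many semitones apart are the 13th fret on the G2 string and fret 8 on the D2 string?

G2 at fret 13 → G#3 (MIDI 56); D2 at fret 8 → A#2 (MIDI 46).
56 − 46 = 10, so the two pitches are 10 semitones apart, with G#3 the higher.

10 semitones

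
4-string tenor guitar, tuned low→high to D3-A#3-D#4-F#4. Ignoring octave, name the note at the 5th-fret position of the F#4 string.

B

The open F#4 string plus 5 semitones: F#–G–G#–A–A#–B.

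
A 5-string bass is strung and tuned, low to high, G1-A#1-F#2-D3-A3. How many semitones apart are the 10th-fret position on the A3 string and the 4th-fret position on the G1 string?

32 semitones

A3 at fret 10 → G4 (MIDI 67); G1 at fret 4 → B1 (MIDI 35).
67 − 35 = 32, so the two pitches are 32 semitones apart, with G4 the higher.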